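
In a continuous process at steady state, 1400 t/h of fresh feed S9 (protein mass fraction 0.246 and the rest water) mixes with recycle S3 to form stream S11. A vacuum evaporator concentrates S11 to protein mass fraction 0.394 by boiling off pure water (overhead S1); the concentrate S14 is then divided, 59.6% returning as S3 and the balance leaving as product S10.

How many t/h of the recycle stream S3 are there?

1290 t/h

Overall protein balance (none leaves overhead): protein in fresh feed = protein in product, i.e. 1400×0.246 = (1−0.596)·S14·0.394.
S14 = 344.4/(0.394×0.404) = 2163.6 t/h.
Recycle S3 = 0.596×2163.6 = 1289.5 t/h.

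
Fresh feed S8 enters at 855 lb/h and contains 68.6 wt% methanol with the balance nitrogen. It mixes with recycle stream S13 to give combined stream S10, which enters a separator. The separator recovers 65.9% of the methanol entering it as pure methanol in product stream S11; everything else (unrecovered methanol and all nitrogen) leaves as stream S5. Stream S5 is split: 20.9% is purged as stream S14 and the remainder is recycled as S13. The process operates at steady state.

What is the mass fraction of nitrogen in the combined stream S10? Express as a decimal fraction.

0.615

nitrogen enters only via S8 and leaves only via the purge: 855×0.314 = 0.209×(nitrogen in S5), and the separator passes all nitrogen, so nitrogen in S10 = nitrogen in S5 = 1284.5 lb/h.
methanol in S10: m_A = 855×0.686 + (1−0.209)·(1−0.659)·m_A, so m_A = 586.53/0.7303 = 803.17 lb/h.
S10 = 803.17 + 1284.5 = 2087.7 lb/h.
nitrogen fraction in S10 = 1284.5/2087.7 = 0.615.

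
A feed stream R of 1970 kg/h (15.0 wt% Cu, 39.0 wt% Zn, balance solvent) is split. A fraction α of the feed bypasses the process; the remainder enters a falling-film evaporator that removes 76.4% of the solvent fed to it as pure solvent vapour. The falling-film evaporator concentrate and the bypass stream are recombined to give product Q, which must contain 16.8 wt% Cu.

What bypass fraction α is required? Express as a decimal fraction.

All 1970×0.150 = 295.5 kg/h of Cu reaches Q, so Q = 295.5/0.168 = 1758.9 kg/h and vapour = 211.07 kg/h.
The evaporator receives (1−α)·1970 of feed at 0.460 solvent and removes 0.764 of that solvent:
0.764×0.460×(1−α)×1970 = 211.07
(1−α) = 211.07/692.34 = 0.3049;  α = 0.6951.

0.695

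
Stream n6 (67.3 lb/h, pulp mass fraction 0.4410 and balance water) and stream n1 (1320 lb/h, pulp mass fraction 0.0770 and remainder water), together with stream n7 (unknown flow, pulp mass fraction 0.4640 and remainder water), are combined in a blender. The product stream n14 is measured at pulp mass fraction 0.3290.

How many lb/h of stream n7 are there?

2408 lb/h

Let n7 be the unknown flow. Total out = 1387.3 + n7.
pulp balance: 131.32 + 0.464·n7 = 0.329·(1387.3 + n7)
(0.464 − 0.329)·n7 = 0.329×1387.3 − 131.32 = 325.1
n7 = 325.1 / 0.135 = 2408.2 lb/h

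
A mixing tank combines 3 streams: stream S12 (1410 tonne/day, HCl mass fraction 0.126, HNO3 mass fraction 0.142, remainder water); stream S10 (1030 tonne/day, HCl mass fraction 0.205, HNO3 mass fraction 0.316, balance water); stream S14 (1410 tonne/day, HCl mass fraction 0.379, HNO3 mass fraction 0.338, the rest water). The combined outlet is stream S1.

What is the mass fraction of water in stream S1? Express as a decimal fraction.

Total flow out = 1410 + 1030 + 1410 = 3850 tonne/day.
water in = 1410×0.732 + 1030×0.479 + 1410×0.283 = 1924.5 tonne/day.
water mass fraction in S1 = 1924.5/3850 = 0.500.

0.500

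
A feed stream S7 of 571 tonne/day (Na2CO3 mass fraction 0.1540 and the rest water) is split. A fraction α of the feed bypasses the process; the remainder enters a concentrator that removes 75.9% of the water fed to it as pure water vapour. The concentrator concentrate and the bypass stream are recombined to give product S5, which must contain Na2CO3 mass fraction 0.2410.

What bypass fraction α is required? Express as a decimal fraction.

All 571×0.154 = 87.934 tonne/day of Na2CO3 reaches S5, so S5 = 87.934/0.241 = 364.87 tonne/day and vapour = 206.13 tonne/day.
The evaporator receives (1−α)·571 of feed at 0.846 water and removes 0.759 of that water:
0.759×0.846×(1−α)×571 = 206.13
(1−α) = 206.13/366.65 = 0.5622;  α = 0.4378.

0.438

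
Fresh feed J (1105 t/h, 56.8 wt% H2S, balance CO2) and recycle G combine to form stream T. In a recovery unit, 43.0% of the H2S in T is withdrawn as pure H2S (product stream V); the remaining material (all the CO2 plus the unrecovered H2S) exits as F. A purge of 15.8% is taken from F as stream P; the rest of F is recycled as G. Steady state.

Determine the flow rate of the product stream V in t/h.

H2S in T: m_A = 1105×0.568 + (1−0.158)·(1−0.430)·m_A, so m_A = 627.64/0.5201 = 1206.9 t/h.
Product V = 0.430×1206.9 = 518.95 t/h.

519 t/h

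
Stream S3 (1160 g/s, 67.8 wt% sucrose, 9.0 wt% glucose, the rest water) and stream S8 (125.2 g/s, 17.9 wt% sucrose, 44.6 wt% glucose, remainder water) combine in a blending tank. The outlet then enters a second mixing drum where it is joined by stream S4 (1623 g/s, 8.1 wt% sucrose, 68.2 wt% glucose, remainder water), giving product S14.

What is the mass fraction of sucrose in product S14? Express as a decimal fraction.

Overall, product flow = 2908.2 g/s.
sucrose in = 1160×0.678 + 125.2×0.179 + 1623×0.081 = 940.35 g/s.
sucrose fraction in S14 = 0.3233.

0.3233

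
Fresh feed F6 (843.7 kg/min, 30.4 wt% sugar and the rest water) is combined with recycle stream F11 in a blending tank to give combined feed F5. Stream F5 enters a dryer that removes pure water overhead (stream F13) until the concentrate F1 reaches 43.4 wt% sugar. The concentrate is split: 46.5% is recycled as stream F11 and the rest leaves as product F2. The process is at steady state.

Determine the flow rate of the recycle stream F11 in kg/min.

Overall sugar balance (none leaves overhead): sugar in fresh feed = sugar in product, i.e. 843.7×0.304 = (1−0.465)·F1·0.434.
F1 = 256.48/(0.434×0.535) = 1104.6 kg/min.
Recycle F11 = 0.465×1104.6 = 513.65 kg/min.

513.7 kg/min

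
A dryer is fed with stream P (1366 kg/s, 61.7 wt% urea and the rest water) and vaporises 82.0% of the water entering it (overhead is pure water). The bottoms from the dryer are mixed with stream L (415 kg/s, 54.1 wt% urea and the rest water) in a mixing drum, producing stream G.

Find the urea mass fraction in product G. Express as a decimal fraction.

0.789

Vapour removed = 0.820×0.383×1366 = 429.01 kg/s; concentrate = 936.99 kg/s.
urea reaching the mixer = 842.82 (from concentrate) + 415×0.541 = 1067.3 kg/s.
Product flow = 936.99 + 415 = 1352 kg/s; urea fraction = 0.789.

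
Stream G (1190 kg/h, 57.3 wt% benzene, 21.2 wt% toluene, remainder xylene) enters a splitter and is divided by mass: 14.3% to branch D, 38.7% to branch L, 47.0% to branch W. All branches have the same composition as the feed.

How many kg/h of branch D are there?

Branch D flow = 0.143×1190 = 170.17 kg/h.

170.2 kg/h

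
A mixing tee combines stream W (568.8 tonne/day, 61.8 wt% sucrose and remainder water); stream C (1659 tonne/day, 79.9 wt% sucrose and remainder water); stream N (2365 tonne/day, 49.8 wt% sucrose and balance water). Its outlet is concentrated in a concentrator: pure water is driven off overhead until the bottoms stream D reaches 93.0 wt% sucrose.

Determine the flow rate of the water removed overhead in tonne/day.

sucrose entering = 568.8×0.618 + 1659×0.799 + 2365×0.498 = 2854.8 tonne/day.
All sucrose reports to D, so D = 2854.8/0.930 = 3069.7 tonne/day.
Total feed = 4592.8 tonne/day; overhead = 4592.8 − 3069.7 = 1523.1 tonne/day.

1523 tonne/day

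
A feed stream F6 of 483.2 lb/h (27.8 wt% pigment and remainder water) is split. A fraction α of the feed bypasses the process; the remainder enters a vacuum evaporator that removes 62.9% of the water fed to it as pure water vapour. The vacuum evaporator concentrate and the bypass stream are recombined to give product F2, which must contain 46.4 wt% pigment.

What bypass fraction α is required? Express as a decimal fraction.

0.117

All 483.2×0.278 = 134.33 lb/h of pigment reaches F2, so F2 = 134.33/0.464 = 289.5 lb/h and vapour = 193.7 lb/h.
The evaporator receives (1−α)·483.2 of feed at 0.722 water and removes 0.629 of that water:
0.629×0.722×(1−α)×483.2 = 193.7
(1−α) = 193.7/219.44 = 0.8827;  α = 0.1173.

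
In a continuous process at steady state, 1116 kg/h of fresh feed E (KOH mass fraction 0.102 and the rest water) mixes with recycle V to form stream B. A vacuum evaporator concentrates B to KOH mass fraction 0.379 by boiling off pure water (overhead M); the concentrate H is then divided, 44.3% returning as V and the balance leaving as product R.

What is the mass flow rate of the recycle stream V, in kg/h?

Overall KOH balance (none leaves overhead): KOH in fresh feed = KOH in product, i.e. 1116×0.102 = (1−0.443)·H·0.379.
H = 113.83/(0.379×0.557) = 539.22 kg/h.
Recycle V = 0.443×539.22 = 238.88 kg/h.

238.9 kg/h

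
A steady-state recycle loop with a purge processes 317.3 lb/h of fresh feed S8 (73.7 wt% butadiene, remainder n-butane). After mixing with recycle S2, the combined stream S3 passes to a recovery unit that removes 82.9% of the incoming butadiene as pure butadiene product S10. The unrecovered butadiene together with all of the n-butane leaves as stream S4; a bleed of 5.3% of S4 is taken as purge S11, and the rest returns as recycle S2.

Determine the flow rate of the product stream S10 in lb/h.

231.3 lb/h

butadiene in S3: m_A = 317.3×0.737 + (1−0.053)·(1−0.829)·m_A, so m_A = 233.85/0.8381 = 279.04 lb/h.
Product S10 = 0.829×279.04 = 231.32 lb/h.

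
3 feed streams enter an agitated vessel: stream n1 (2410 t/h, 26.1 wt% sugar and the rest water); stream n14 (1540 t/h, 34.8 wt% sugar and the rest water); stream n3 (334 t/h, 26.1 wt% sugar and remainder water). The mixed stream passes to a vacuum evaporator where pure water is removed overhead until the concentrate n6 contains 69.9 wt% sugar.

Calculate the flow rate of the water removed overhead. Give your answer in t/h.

sugar entering = 2410×0.261 + 1540×0.348 + 334×0.261 = 1252.1 t/h.
All sugar reports to n6, so n6 = 1252.1/0.699 = 1791.3 t/h.
Total feed = 4284 t/h; overhead = 4284 − 1791.3 = 2492.7 t/h.

2493 t/h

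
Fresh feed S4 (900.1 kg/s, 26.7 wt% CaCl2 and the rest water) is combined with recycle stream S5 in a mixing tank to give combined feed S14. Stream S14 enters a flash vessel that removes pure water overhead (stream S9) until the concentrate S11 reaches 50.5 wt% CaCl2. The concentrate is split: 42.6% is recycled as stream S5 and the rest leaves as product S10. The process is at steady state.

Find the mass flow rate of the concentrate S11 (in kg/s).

Overall CaCl2 balance (none leaves overhead): CaCl2 in fresh feed = CaCl2 in product, i.e. 900.1×0.267 = (1−0.426)·S11·0.505.
S11 = 240.33/(0.505×0.574) = 829.08 kg/s.

829.1 kg/s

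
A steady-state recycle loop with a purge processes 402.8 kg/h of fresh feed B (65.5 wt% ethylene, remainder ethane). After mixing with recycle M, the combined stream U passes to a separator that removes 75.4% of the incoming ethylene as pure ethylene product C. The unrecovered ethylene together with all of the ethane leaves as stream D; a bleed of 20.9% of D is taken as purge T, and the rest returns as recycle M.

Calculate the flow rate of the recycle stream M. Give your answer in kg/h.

ethane enters only via B and leaves only via the purge: 402.8×0.345 = 0.209×(ethane in D), and the separator passes all ethane, so ethane in U = ethane in D = 664.91 kg/h.
ethylene in U: m_A = 402.8×0.655 + (1−0.209)·(1−0.754)·m_A, so m_A = 263.83/0.8054 = 327.58 kg/h.
D = (1−0.754)×327.58 + 664.91 = 745.49 kg/h.
Recycle M = (1−0.209)×745.49 = 589.68 kg/h.

589.7 kg/h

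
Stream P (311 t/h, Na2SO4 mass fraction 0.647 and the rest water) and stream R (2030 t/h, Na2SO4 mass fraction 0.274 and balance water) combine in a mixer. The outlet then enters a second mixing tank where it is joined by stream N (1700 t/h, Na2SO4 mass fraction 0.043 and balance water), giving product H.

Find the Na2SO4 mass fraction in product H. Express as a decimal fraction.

Overall, product flow = 4041 t/h.
Na2SO4 in = 311×0.647 + 2030×0.274 + 1700×0.043 = 830.54 t/h.
Na2SO4 fraction in H = 0.206.

0.206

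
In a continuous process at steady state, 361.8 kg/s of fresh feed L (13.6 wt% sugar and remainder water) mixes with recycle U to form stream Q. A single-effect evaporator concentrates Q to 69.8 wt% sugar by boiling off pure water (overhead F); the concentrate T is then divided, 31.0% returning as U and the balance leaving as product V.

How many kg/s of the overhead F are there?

Overall sugar balance (none leaves overhead): sugar in fresh feed = sugar in product, i.e. 361.8×0.136 = (1−0.310)·T·0.698.
T = 49.205/(0.698×0.690) = 102.17 kg/s.
Recycle U = 0.310×102.17 = 31.671 kg/s.
Combined feed Q = 361.8 + 31.671 = 393.47 kg/s.
Overhead F = Q − T = 393.47 − 102.17 = 291.31 kg/s.

291.3 kg/s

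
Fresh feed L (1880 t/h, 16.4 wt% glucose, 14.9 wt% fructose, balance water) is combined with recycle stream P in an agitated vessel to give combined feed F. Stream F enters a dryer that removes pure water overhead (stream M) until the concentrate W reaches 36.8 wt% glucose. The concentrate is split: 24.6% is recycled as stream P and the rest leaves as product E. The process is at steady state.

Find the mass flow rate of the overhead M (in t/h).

Overall glucose balance (none leaves overhead): glucose in fresh feed = glucose in product, i.e. 1880×0.164 = (1−0.246)·W·0.368.
W = 308.32/(0.368×0.754) = 1111.2 t/h.
Recycle P = 0.246×1111.2 = 273.35 t/h.
Combined feed F = 1880 + 273.35 = 2153.3 t/h.
Overhead M = F − W = 2153.3 − 1111.2 = 1042.2 t/h.

1042 t/h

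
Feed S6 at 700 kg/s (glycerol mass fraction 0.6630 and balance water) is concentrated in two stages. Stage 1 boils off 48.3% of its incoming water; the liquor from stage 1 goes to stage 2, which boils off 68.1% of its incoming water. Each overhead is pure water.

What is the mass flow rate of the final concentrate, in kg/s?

water in feed = 700×0.337 = 235.9 kg/s.
After stage 1: water left = (1−0.483)×235.9 = 121.96; stream total = 586.06 kg/s.
After stage 2: water left = (1−0.681)×121.96 = 38.905; final concentrate = 503.01 kg/s.

503 kg/s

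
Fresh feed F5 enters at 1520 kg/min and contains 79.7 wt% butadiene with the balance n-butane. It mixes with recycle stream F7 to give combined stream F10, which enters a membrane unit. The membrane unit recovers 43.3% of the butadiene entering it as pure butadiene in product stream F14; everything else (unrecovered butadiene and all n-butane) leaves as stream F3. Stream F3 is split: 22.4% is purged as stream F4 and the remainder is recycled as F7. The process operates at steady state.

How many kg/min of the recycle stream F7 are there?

n-butane enters only via F5 and leaves only via the purge: 1520×0.203 = 0.224×(n-butane in F3), and the membrane unit passes all n-butane, so n-butane in F10 = n-butane in F3 = 1377.5 kg/min.
butadiene in F10: m_A = 1520×0.797 + (1−0.224)·(1−0.433)·m_A, so m_A = 1211.4/0.5600 = 2163.3 kg/min.
F3 = (1−0.433)×2163.3 + 1377.5 = 2604.1 kg/min.
Recycle F7 = (1−0.224)×2604.1 = 2020.8 kg/min.

2021 kg/min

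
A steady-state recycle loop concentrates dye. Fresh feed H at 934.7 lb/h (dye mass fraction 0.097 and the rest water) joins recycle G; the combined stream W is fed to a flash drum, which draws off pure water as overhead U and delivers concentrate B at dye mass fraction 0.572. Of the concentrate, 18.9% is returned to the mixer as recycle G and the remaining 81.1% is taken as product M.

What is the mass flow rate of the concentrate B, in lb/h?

Overall dye balance (none leaves overhead): dye in fresh feed = dye in product, i.e. 934.7×0.097 = (1−0.189)·B·0.572.
B = 90.666/(0.572×0.811) = 195.45 lb/h.

195.4 lb/h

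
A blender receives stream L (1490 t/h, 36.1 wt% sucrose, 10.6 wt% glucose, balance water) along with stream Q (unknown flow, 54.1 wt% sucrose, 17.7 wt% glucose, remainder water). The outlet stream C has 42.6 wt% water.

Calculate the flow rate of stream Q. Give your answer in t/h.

Let Q be the unknown flow. Total out = 1490 + Q.
water balance: 794.17 + 0.282·Q = 0.426·(1490 + Q)
(0.282 − 0.426)·Q = 0.426×1490 − 794.17 = -159.43
Q = -159.43 / -0.144 = 1107.2 t/h

1107 t/h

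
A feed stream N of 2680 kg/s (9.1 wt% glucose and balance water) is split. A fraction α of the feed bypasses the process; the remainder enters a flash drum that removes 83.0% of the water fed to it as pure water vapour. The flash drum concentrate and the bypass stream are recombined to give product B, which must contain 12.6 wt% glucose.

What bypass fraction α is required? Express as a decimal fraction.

All 2680×0.091 = 243.88 kg/s of glucose reaches B, so B = 243.88/0.126 = 1935.6 kg/s and vapour = 744.44 kg/s.
The evaporator receives (1−α)·2680 of feed at 0.909 water and removes 0.830 of that water:
0.830×0.909×(1−α)×2680 = 744.44
(1−α) = 744.44/2022 = 0.3682;  α = 0.6318.

0.632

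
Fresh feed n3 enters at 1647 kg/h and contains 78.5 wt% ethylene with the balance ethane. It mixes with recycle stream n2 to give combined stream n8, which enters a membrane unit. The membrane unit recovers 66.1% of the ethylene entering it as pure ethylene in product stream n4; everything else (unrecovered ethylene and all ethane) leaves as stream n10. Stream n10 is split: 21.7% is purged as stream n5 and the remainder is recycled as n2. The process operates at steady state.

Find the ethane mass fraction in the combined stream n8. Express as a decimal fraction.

ethane enters only via n3 and leaves only via the purge: 1647×0.215 = 0.217×(ethane in n10), and the membrane unit passes all ethane, so ethane in n8 = ethane in n10 = 1631.8 kg/h.
ethylene in n8: m_A = 1647×0.785 + (1−0.217)·(1−0.661)·m_A, so m_A = 1292.9/0.7346 = 1760.1 kg/h.
n8 = 1760.1 + 1631.8 = 3391.9 kg/h.
ethane fraction in n8 = 1631.8/3391.9 = 0.481.

0.481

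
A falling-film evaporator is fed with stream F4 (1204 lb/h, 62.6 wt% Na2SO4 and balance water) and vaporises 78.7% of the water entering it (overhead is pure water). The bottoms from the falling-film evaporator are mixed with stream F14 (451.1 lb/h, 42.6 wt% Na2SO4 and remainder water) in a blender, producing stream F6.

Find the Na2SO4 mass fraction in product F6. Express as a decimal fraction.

0.7272

Vapour removed = 0.787×0.374×1204 = 354.38 lb/h; concentrate = 849.62 lb/h.
Na2SO4 reaching the mixer = 753.7 (from concentrate) + 451.1×0.426 = 945.87 lb/h.
Product flow = 849.62 + 451.1 = 1300.7 lb/h; Na2SO4 fraction = 0.7272.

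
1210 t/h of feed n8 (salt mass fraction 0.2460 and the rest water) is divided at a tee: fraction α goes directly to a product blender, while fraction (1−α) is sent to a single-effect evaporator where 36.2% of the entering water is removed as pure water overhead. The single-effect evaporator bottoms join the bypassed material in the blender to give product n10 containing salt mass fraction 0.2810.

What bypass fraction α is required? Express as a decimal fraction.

0.544

All 1210×0.246 = 297.66 t/h of salt reaches n10, so n10 = 297.66/0.281 = 1059.3 t/h and vapour = 150.71 t/h.
The evaporator receives (1−α)·1210 of feed at 0.754 water and removes 0.362 of that water:
0.362×0.754×(1−α)×1210 = 150.71
(1−α) = 150.71/330.27 = 0.4563;  α = 0.5437.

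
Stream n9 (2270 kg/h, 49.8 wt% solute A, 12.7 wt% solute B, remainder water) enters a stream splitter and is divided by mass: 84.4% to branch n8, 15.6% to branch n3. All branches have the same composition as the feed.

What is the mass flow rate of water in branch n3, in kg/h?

Branch n3 total = 0.156×2270 = 354.12 kg/h.
water in n3 = 0.375×354.12 = 132.8 kg/h.

132.8 kg/h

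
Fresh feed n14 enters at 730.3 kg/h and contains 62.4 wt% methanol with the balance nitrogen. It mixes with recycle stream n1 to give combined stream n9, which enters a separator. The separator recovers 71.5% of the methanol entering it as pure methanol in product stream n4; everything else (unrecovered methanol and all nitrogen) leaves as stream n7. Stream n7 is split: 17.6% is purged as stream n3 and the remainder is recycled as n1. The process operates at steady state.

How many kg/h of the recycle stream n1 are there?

nitrogen enters only via n14 and leaves only via the purge: 730.3×0.376 = 0.176×(nitrogen in n7), and the separator passes all nitrogen, so nitrogen in n9 = nitrogen in n7 = 1560.2 kg/h.
methanol in n9: m_A = 730.3×0.624 + (1−0.176)·(1−0.715)·m_A, so m_A = 455.71/0.7652 = 595.57 kg/h.
n7 = (1−0.715)×595.57 + 1560.2 = 1729.9 kg/h.
Recycle n1 = (1−0.176)×1729.9 = 1425.5 kg/h.

1425 kg/h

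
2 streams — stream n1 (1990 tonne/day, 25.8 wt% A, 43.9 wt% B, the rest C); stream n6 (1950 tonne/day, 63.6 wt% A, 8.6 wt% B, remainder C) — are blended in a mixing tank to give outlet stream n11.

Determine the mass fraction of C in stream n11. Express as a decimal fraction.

Total flow out = 1990 + 1950 = 3940 tonne/day.
C in = 1990×0.303 + 1950×0.278 = 1145.1 tonne/day.
C mass fraction in n11 = 1145.1/3940 = 0.291.

0.291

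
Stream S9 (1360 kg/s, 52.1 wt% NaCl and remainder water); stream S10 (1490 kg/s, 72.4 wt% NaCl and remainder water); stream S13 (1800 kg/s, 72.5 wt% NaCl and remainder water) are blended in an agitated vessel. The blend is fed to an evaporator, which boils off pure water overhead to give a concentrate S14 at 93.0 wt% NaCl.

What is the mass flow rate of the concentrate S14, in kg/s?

3325 kg/s

NaCl entering = 1360×0.521 + 1490×0.724 + 1800×0.725 = 3092.3 kg/s.
All NaCl reports to S14, so S14 = 3092.3/0.930 = 3325.1 kg/s.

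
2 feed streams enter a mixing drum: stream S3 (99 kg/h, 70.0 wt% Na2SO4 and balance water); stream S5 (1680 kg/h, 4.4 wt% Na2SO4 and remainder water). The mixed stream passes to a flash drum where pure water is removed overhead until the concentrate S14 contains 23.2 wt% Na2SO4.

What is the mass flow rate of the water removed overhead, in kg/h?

Na2SO4 entering = 99×0.700 + 1680×0.044 = 143.22 kg/h.
All Na2SO4 reports to S14, so S14 = 143.22/0.232 = 617.33 kg/h.
Total feed = 1779 kg/h; overhead = 1779 − 617.33 = 1161.7 kg/h.

1162 kg/h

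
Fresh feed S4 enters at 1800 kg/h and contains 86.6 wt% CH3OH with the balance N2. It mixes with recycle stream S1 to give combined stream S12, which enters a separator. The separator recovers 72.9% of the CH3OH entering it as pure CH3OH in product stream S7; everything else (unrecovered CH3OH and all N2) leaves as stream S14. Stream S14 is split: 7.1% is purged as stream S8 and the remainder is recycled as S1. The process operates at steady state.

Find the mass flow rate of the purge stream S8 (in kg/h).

281.3 kg/h

N2 enters only via S4 and leaves only via the purge: 1800×0.134 = 0.071×(N2 in S14), and the separator passes all N2, so N2 in S12 = N2 in S14 = 3397.2 kg/h.
CH3OH in S12: m_A = 1800×0.866 + (1−0.071)·(1−0.729)·m_A, so m_A = 1558.8/0.7482 = 2083.3 kg/h.
S14 = (1−0.729)×2083.3 + 3397.2 = 3961.8 kg/h.
Purge S8 = 0.071×3961.8 = 281.28 kg/h.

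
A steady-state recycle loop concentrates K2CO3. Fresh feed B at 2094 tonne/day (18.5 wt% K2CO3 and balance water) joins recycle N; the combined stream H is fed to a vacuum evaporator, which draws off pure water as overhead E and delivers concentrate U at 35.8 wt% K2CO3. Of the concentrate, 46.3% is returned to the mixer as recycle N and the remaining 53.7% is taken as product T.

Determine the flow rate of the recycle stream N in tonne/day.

933 tonne/day

Overall K2CO3 balance (none leaves overhead): K2CO3 in fresh feed = K2CO3 in product, i.e. 2094×0.185 = (1−0.463)·U·0.358.
U = 387.39/(0.358×0.537) = 2015.1 tonne/day.
Recycle N = 0.463×2015.1 = 932.98 tonne/day.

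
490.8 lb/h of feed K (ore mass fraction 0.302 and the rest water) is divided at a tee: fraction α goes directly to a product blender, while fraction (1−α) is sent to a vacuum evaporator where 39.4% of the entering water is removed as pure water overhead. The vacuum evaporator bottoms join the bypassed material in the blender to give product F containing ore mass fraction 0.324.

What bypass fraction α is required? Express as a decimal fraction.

All 490.8×0.302 = 148.22 lb/h of ore reaches F, so F = 148.22/0.324 = 457.47 lb/h and vapour = 33.326 lb/h.
The evaporator receives (1−α)·490.8 of feed at 0.698 water and removes 0.394 of that water:
0.394×0.698×(1−α)×490.8 = 33.326
(1−α) = 33.326/134.98 = 0.2469;  α = 0.7531.

0.753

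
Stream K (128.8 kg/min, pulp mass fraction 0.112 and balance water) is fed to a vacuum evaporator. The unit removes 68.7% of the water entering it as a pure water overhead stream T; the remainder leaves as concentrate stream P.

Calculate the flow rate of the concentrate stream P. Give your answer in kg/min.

50.22 kg/min

water entering = 128.8×0.888 = 114.37 kg/min; overhead removed = 0.687×114.37 = 78.575 kg/min.
Concentrate = 128.8 − 78.575 = 50.225 kg/min.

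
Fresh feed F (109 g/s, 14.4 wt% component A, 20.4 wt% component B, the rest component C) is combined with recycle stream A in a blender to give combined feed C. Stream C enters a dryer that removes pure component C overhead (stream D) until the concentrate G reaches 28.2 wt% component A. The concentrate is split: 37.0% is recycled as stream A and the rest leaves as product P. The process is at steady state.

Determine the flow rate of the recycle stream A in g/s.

32.69 g/s

Overall component A balance (none leaves overhead): component A in fresh feed = component A in product, i.e. 109×0.144 = (1−0.370)·G·0.282.
G = 15.696/(0.282×0.630) = 88.349 g/s.
Recycle A = 0.370×88.349 = 32.689 g/s.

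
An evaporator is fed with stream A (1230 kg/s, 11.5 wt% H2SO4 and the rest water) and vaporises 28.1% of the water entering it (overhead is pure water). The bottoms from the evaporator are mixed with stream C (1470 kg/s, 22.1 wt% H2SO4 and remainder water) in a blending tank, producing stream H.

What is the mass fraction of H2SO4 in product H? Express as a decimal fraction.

0.1948

Vapour removed = 0.281×0.885×1230 = 305.88 kg/s; concentrate = 924.12 kg/s.
H2SO4 reaching the mixer = 141.45 (from concentrate) + 1470×0.221 = 466.32 kg/s.
Product flow = 924.12 + 1470 = 2394.1 kg/s; H2SO4 fraction = 0.1948.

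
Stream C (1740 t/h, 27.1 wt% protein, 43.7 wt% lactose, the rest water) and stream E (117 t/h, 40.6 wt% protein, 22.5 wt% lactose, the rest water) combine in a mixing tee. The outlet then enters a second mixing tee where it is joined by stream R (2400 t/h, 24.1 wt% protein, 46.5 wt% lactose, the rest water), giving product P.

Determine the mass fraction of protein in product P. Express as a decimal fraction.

Overall, product flow = 4257 t/h.
protein in = 1740×0.271 + 117×0.406 + 2400×0.241 = 1097.4 t/h.
protein fraction in P = 0.258.

0.258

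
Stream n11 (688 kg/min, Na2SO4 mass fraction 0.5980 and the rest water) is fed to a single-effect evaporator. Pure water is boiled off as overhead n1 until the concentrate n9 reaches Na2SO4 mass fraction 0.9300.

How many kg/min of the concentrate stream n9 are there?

Na2SO4 is conserved: 688×0.598 = 411.42 kg/min all reports to the concentrate.
Concentrate = 411.42/(target fraction) = 442.39 kg/min.

442.4 kg/min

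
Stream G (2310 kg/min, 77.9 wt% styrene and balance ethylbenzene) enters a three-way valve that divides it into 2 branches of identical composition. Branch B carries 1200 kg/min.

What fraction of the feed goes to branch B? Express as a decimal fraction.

Fraction to B = 1200/2310 = 0.5195.

0.519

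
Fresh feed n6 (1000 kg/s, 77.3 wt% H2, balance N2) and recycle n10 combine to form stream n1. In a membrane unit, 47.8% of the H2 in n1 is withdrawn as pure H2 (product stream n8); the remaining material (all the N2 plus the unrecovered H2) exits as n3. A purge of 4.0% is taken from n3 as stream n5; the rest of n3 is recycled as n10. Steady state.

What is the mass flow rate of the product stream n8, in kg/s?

H2 in n1: m_A = 1000×0.773 + (1−0.040)·(1−0.478)·m_A, so m_A = 773/0.4989 = 1549.5 kg/s.
Product n8 = 0.478×1549.5 = 740.65 kg/s.

740.6 kg/s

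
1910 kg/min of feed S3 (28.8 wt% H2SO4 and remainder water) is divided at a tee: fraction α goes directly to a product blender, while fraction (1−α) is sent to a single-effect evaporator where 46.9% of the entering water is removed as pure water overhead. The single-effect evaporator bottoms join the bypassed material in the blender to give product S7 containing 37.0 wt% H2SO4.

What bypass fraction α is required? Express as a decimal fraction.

0.336

All 1910×0.288 = 550.08 kg/min of H2SO4 reaches S7, so S7 = 550.08/0.370 = 1486.7 kg/min and vapour = 423.3 kg/min.
The evaporator receives (1−α)·1910 of feed at 0.712 water and removes 0.469 of that water:
0.469×0.712×(1−α)×1910 = 423.3
(1−α) = 423.3/637.8 = 0.6637;  α = 0.3363.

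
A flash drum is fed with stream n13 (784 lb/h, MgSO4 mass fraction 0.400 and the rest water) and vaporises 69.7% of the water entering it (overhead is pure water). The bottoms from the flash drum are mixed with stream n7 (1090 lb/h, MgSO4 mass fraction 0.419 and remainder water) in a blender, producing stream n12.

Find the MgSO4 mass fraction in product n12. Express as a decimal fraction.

Vapour removed = 0.697×0.600×784 = 327.87 lb/h; concentrate = 456.13 lb/h.
MgSO4 reaching the mixer = 313.6 (from concentrate) + 1090×0.419 = 770.31 lb/h.
Product flow = 456.13 + 1090 = 1546.1 lb/h; MgSO4 fraction = 0.498.

0.498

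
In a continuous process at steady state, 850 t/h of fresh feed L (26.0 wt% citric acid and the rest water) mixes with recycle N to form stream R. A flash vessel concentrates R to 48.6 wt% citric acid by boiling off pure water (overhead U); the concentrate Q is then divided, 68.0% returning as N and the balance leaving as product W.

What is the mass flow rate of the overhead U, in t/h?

Overall citric acid balance (none leaves overhead): citric acid in fresh feed = citric acid in product, i.e. 850×0.260 = (1−0.680)·Q·0.486.
Q = 221/(0.486×0.320) = 1421 t/h.
Recycle N = 0.680×1421 = 966.31 t/h.
Combined feed R = 850 + 966.31 = 1816.3 t/h.
Overhead U = R − Q = 1816.3 − 1421 = 395.27 t/h.

395.3 t/h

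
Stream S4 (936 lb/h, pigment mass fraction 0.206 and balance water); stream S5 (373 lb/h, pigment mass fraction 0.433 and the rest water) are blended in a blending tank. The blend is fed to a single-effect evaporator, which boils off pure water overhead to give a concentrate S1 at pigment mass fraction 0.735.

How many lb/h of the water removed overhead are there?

pigment entering = 936×0.206 + 373×0.433 = 354.32 lb/h.
All pigment reports to S1, so S1 = 354.32/0.735 = 482.07 lb/h.
Total feed = 1309 lb/h; overhead = 1309 − 482.07 = 826.93 lb/h.

826.9 lb/h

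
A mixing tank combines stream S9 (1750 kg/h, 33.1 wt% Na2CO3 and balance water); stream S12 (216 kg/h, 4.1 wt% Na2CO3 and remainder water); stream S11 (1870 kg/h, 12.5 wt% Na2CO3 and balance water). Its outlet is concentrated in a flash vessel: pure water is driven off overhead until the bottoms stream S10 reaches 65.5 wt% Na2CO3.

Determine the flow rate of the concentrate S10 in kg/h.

1255 kg/h

Na2CO3 entering = 1750×0.331 + 216×0.041 + 1870×0.125 = 821.86 kg/h.
All Na2CO3 reports to S10, so S10 = 821.86/0.655 = 1254.7 kg/h.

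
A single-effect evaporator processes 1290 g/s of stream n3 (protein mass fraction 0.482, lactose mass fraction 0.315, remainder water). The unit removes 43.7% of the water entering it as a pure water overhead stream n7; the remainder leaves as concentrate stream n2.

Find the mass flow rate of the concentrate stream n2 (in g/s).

water entering = 1290×0.203 = 261.87 g/s; overhead removed = 0.437×261.87 = 114.44 g/s.
Concentrate = 1290 − 114.44 = 1175.6 g/s.

1176 g/s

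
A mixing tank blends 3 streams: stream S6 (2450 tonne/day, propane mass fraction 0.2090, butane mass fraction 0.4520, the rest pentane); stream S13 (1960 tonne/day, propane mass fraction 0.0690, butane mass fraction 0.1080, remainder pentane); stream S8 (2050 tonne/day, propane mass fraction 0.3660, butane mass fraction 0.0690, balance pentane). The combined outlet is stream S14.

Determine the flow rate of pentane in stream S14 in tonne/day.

pentane out = pentane in = 2450×0.339 + 1960×0.823 + 2050×0.565 = 3601.9 tonne/day.

3602 tonne/day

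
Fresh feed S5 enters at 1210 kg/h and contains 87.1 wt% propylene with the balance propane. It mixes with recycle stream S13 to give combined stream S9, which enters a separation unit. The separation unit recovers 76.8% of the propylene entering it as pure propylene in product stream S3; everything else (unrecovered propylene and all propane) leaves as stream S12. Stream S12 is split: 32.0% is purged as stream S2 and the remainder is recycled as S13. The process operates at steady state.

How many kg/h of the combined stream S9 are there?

propane enters only via S5 and leaves only via the purge: 1210×0.129 = 0.320×(propane in S12), and the separation unit passes all propane, so propane in S9 = propane in S12 = 487.78 kg/h.
propylene in S9: m_A = 1210×0.871 + (1−0.320)·(1−0.768)·m_A, so m_A = 1053.9/0.8422 = 1251.3 kg/h.
S9 = 1251.3 + 487.78 = 1739.1 kg/h.

1739 kg/h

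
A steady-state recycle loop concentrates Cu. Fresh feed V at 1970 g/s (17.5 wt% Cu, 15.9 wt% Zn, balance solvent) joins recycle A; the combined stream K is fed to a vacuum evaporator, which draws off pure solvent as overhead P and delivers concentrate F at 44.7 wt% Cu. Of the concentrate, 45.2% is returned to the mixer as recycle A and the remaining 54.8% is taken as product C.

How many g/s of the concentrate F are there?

1407 g/s

Overall Cu balance (none leaves overhead): Cu in fresh feed = Cu in product, i.e. 1970×0.175 = (1−0.452)·F·0.447.
F = 344.75/(0.447×0.548) = 1407.4 g/s.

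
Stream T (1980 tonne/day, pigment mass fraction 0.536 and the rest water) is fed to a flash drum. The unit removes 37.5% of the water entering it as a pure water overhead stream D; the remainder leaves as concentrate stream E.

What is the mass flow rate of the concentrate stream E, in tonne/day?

1635 tonne/day

water entering = 1980×0.464 = 918.72 tonne/day; overhead removed = 0.375×918.72 = 344.52 tonne/day.
Concentrate = 1980 − 344.52 = 1635.5 tonne/day.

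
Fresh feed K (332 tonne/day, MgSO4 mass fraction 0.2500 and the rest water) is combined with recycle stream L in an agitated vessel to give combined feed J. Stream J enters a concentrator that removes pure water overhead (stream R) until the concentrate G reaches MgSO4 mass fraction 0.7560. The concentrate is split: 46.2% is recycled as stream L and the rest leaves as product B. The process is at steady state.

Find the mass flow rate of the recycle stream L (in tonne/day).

Overall MgSO4 balance (none leaves overhead): MgSO4 in fresh feed = MgSO4 in product, i.e. 332×0.250 = (1−0.462)·G·0.756.
G = 83/(0.756×0.538) = 204.07 tonne/day.
Recycle L = 0.462×204.07 = 94.279 tonne/day.

94.28 tonne/day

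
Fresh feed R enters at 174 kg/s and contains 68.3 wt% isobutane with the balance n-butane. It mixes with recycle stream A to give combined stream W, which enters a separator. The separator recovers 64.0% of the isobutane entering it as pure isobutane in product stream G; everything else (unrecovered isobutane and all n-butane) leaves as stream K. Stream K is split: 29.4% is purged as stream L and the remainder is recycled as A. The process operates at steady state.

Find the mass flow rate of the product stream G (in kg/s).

isobutane in W: m_A = 174×0.683 + (1−0.294)·(1−0.640)·m_A, so m_A = 118.84/0.7458 = 159.34 kg/s.
Product G = 0.640×159.34 = 101.98 kg/s.

102 kg/s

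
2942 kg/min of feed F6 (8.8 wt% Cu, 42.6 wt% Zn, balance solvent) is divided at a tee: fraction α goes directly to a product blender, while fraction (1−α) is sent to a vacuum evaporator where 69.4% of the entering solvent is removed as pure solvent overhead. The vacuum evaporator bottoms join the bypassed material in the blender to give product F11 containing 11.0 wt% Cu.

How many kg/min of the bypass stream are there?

All 2942×0.088 = 258.9 kg/min of Cu reaches F11, so F11 = 258.9/0.110 = 2353.6 kg/min and vapour = 588.4 kg/min.
The evaporator receives (1−α)·2942 of feed at 0.486 solvent and removes 0.694 of that solvent:
0.694×0.486×(1−α)×2942 = 588.4
(1−α) = 588.4/992.29 = 0.5930;  α = 0.4070.
Bypass flow = 0.4070×2942 = 1197.5 kg/min.

1197 kg/min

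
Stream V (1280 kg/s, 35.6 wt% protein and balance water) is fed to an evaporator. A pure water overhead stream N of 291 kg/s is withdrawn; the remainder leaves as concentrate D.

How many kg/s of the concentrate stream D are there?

989 kg/s

Concentrate = 1280 − 291 = 989 kg/s.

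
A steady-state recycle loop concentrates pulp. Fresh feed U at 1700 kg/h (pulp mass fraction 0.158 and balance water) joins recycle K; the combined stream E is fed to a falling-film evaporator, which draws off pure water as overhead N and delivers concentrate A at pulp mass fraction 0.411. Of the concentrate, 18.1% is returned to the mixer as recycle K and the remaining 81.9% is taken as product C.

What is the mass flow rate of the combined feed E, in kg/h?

Overall pulp balance (none leaves overhead): pulp in fresh feed = pulp in product, i.e. 1700×0.158 = (1−0.181)·A·0.411.
A = 268.6/(0.411×0.819) = 797.96 kg/h.
Recycle K = 0.181×797.96 = 144.43 kg/h.
Combined feed E = 1700 + 144.43 = 1844.4 kg/h.

1844 kg/h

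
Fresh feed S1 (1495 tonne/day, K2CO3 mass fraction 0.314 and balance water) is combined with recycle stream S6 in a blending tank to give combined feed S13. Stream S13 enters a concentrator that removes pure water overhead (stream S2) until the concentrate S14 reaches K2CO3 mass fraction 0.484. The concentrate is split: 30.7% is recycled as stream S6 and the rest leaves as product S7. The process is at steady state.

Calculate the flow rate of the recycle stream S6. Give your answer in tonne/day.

Overall K2CO3 balance (none leaves overhead): K2CO3 in fresh feed = K2CO3 in product, i.e. 1495×0.314 = (1−0.307)·S14·0.484.
S14 = 469.43/(0.484×0.693) = 1399.6 tonne/day.
Recycle S6 = 0.307×1399.6 = 429.67 tonne/day.

429.7 tonne/day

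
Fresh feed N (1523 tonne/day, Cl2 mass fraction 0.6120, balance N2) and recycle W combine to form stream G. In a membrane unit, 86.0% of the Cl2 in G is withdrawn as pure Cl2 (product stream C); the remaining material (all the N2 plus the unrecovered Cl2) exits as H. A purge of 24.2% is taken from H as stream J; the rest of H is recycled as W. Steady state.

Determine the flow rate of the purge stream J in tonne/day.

N2 enters only via N and leaves only via the purge: 1523×0.388 = 0.242×(N2 in H), and the membrane unit passes all N2, so N2 in G = N2 in H = 2441.8 tonne/day.
Cl2 in G: m_A = 1523×0.612 + (1−0.242)·(1−0.860)·m_A, so m_A = 932.08/0.8939 = 1042.7 tonne/day.
H = (1−0.860)×1042.7 + 2441.8 = 2587.8 tonne/day.
Purge J = 0.242×2587.8 = 626.25 tonne/day.

626.3 tonne/day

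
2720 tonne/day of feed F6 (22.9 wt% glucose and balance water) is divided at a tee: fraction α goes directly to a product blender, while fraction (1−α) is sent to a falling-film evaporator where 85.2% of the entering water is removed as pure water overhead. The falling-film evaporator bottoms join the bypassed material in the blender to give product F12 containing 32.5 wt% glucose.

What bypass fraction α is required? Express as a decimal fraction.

All 2720×0.229 = 622.88 tonne/day of glucose reaches F12, so F12 = 622.88/0.325 = 1916.6 tonne/day and vapour = 803.45 tonne/day.
The evaporator receives (1−α)·2720 of feed at 0.771 water and removes 0.852 of that water:
0.852×0.771×(1−α)×2720 = 803.45
(1−α) = 803.45/1786.7 = 0.4497;  α = 0.5503.

0.550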